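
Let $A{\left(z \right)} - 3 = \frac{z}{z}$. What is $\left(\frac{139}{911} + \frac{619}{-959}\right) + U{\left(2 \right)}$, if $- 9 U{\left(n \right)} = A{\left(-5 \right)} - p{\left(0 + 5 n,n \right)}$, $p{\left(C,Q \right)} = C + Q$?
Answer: $\frac{3113720}{7862841} \approx 0.396$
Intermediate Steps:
$A{\left(z \right)} = 4$ ($A{\left(z \right)} = 3 + \frac{z}{z} = 3 + 1 = 4$)
$U{\left(n \right)} = - \frac{4}{9} + \frac{2 n}{3}$ ($U{\left(n \right)} = - \frac{4 - \left(\left(0 + 5 n\right) + n\right)}{9} = - \frac{4 - \left(5 n + n\right)}{9} = - \frac{4 - 6 n}{9} = - \frac{4}{9} + \frac{2 n}{3}$)
$\left(\frac{139}{911} + \frac{619}{-959}\right) + U{\left(2 \right)} = \left(\frac{139}{911} + \frac{619}{-959}\right) + \left(- \frac{4}{9} + \frac{2}{3} \cdot 2\right) = \left(139 \cdot \frac{1}{911} + 619 \left(- \frac{1}{959}\right)\right) + \left(- \frac{4}{9} + \frac{4}{3}\right) = \left(\frac{139}{911} - \frac{619}{959}\right) + \frac{8}{9} = - \frac{430608}{873649} + \frac{8}{9} = \frac{3113720}{7862841}$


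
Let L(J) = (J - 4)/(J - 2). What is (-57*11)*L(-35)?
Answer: -24453/37 ≈ -660.89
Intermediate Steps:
L(J) = (-4 + J)/(-2 + J)
(-57*11)*L(-35) = (-57*11)*((-4 - 35)/(-2 - 35)) = -627*(-39)/(-37) = -(-627)*(-39)/37 = -627*39/37 = -24453/37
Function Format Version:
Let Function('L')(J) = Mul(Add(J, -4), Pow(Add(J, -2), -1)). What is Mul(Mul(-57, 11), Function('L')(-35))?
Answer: Rational(-24453, 37) ≈ -660.89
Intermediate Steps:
Function('L')(J) = Mul(Pow(Add(-2, J), -1), Add(-4, J)) (Function('L')(J) = Mul(Add(-4, J), Pow(Add(-2, J), -1)) = Mul(Pow(Add(-2, J), -1), Add(-4, J)))
Mul(Mul(-57, 11), Function('L')(-35)) = Mul(Mul(-57, 11), Mul(Pow(Add(-2, -35), -1), Add(-4, -35))) = Mul(-627, Mul(Pow(-37, -1), -39)) = Mul(-627, Mul(Rational(-1, 37), -39)) = Mul(-627, Rational(39, 37)) = Rational(-24453, 37)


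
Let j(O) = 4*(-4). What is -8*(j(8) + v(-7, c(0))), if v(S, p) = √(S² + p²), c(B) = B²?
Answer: 72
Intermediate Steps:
j(O) = -16
-8*(j(8) + v(-7, c(0))) = -8*(-16 + √((-7)² + (0²)²)) = -8*(-16 + √(49 + 0²)) = -8*(-16 + √(49 + 0)) = -8*(-16 + √49) = -8*(-16 + 7) = -8*(-9) = 72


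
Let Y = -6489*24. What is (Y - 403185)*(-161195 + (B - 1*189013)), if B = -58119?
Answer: 228222535167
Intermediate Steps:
Y = -155736
(Y - 403185)*(-161195 + (B - 1*189013)) = (-155736 - 403185)*(-161195 + (-58119 - 1*189013)) = -558921*(-161195 + (-58119 - 189013)) = -558921*(-161195 - 247132) = -558921*(-408327) = 228222535167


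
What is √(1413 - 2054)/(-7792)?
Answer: -I*√641/7792 ≈ -0.0032492*I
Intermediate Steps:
√(1413 - 2054)/(-7792) = √(-641)*(-1/7792) = (I*√641)*(-1/7792) = -I*√641/7792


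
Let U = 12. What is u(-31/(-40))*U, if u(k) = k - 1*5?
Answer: -507/10 ≈ -50.700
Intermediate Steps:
u(k) = -5 + k (u(k) = k - 5 = -5 + k)
u(-31/(-40))*U = (-5 - 31/(-40))*12 = (-5 - 31*(-1/40))*12 = (-5 + 31/40)*12 = -169/40*12 = -507/10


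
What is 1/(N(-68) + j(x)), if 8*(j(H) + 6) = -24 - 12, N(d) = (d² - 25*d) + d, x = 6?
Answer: 2/12491 ≈ 0.00016012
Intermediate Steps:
N(d) = d² - 24*d
j(H) = -21/2 (j(H) = -6 + (-24 - 12)/8 = -6 + (⅛)*(-36) = -6 - 9/2 = -21/2)
1/(N(-68) + j(x)) = 1/(-68*(-24 - 68) - 21/2) = 1/(-68*(-92) - 21/2) = 1/(6256 - 21/2) = 1/(12491/2) = 2/12491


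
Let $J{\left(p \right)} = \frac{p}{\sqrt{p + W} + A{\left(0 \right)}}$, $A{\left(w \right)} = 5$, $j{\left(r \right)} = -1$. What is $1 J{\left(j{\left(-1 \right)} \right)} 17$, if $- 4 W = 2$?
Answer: $- \frac{170}{53} + \frac{17 i \sqrt{6}}{53} \approx -3.2075 + 0.78569 i$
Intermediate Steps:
$W = - \frac{1}{2}$ ($W = \left(- \frac{1}{4}\right) 2 = - \frac{1}{2} \approx -0.5$)
$J{\left(p \right)} = \frac{p}{5 + \sqrt{- \frac{1}{2} + p}}$ ($J{\left(p \right)} = \frac{p}{\sqrt{p - \frac{1}{2}} + 5} = \frac{p}{\sqrt{- \frac{1}{2} + p} + 5} = \frac{p}{5 + \sqrt{- \frac{1}{2} + p}}$)
$1 J{\left(j{\left(-1 \right)} \right)} 17 = 1 \cdot 2 \left(-1\right) \frac{1}{10 + \sqrt{2} \sqrt{-1 + 2 \left(-1\right)}} 17 = 1 \cdot 2 \left(-1\right) \frac{1}{10 + \sqrt{2} \sqrt{-1 - 2}} \cdot 17 = 1 \cdot 2 \left(-1\right) \frac{1}{10 + \sqrt{2} \sqrt{-3}} \cdot 17 = 1 \cdot 2 \left(-1\right) \frac{1}{10 + \sqrt{2} i \sqrt{3}} \cdot 17 = 1 \cdot 2 \left(-1\right) \frac{1}{10 + i \sqrt{6}} \cdot 17 = 1 \left(- \frac{2}{10 + i \sqrt{6}}\right) 17 = - \frac{2}{10 + i \sqrt{6}} \cdot 17 = - \frac{34}{10 + i \sqrt{6}}$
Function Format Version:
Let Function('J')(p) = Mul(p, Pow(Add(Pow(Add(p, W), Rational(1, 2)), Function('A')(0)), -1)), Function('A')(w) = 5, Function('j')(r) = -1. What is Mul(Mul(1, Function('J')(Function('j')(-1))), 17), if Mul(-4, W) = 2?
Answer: Add(Rational(-170, 53), Mul(Rational(17, 53), I, Pow(6, Rational(1, 2)))) ≈ Add(-3.2075, Mul(0.78569, I))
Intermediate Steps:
W = Rational(-1, 2) (W = Mul(Rational(-1, 4), 2) = Rational(-1, 2) ≈ -0.50000)
Function('J')(p) = Mul(p, Pow(Add(5, Pow(Add(Rational(-1, 2), p), Rational(1, 2))), -1)) (Function('J')(p) = Mul(p, Pow(Add(Pow(Add(p, Rational(-1, 2)), Rational(1, 2)), 5), -1)) = Mul(p, Pow(Add(Pow(Add(Rational(-1, 2), p), Rational(1, 2)), 5), -1)) = Mul(p, Pow(Add(5, Pow(Add(Rational(-1, 2), p), Rational(1, 2))), -1)))
Mul(Mul(1, Function('J')(Function('j')(-1))), 17) = Mul(Mul(1, Mul(2, -1, Pow(Add(10, Mul(Pow(2, Rational(1, 2)), Pow(Add(-1, Mul(2, -1)), Rational(1, 2)))), -1))), 17) = Mul(Mul(1, Mul(2, -1, Pow(Add(10, Mul(Pow(2, Rational(1, 2)), Pow(Add(-1, -2), Rational(1, 2)))), -1))), 17) = Mul(Mul(1, Mul(2, -1, Pow(Add(10, Mul(Pow(2, Rational(1, 2)), Pow(-3, Rational(1, 2)))), -1))), 17) = Mul(Mul(1, Mul(2, -1, Pow(Add(10, Mul(Pow(2, Rational(1, 2)), Mul(I, Pow(3, Rational(1, 2))))), -1))), 17) = Mul(Mul(1, Mul(2, -1, Pow(Add(10, Mul(I, Pow(6, Rational(1, 2)))), -1))), 17) = Mul(Mul(1, Mul(-2, Pow(Add(10, Mul(I, Pow(6, Rational(1, 2)))), -1))), 17) = Mul(Mul(-2, Pow(Add(10, Mul(I, Pow(6, Rational(1, 2)))), -1)), 17) = Mul(-34, Pow(Add(10, Mul(I, Pow(6, Rational(1, 2)))), -1))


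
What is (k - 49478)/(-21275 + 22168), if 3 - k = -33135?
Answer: -860/47 ≈ -18.298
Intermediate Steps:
k = 33138 (k = 3 - 1*(-33135) = 3 + 33135 = 33138)
(k - 49478)/(-21275 + 22168) = (33138 - 49478)/(-21275 + 22168) = -16340/893 = -16340*1/893 = -860/47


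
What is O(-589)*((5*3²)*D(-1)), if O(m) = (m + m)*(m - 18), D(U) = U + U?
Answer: -64354140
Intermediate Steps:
D(U) = 2*U
O(m) = 2*m*(-18 + m) (O(m) = (2*m)*(-18 + m) = 2*m*(-18 + m))
O(-589)*((5*3²)*D(-1)) = (2*(-589)*(-18 - 589))*((5*3²)*(2*(-1))) = (2*(-589)*(-607))*((5*9)*(-2)) = 715046*(45*(-2)) = 715046*(-90) = -64354140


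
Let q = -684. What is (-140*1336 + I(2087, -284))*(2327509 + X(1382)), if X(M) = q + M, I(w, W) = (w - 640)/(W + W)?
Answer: -247349100490569/568 ≈ -4.3547e+11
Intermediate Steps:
I(w, W) = (-640 + w)/(2*W) (I(w, W) = (-640 + w)/((2*W)) = (-640 + w)*(1/(2*W)) = (-640 + w)/(2*W))
X(M) = -684 + M
(-140*1336 + I(2087, -284))*(2327509 + X(1382)) = (-140*1336 + (½)*(-640 + 2087)/(-284))*(2327509 + (-684 + 1382)) = (-187040 + (½)*(-1/284)*1447)*(2327509 + 698) = (-187040 - 1447/568)*2328207 = -106240167/568*2328207 = -247349100490569/568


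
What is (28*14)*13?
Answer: 5096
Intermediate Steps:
(28*14)*13 = 392*13 = 5096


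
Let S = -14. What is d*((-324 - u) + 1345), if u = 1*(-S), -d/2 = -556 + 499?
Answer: 114798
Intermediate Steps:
d = 114 (d = -2*(-556 + 499) = -2*(-57) = 114)
u = 14 (u = 1*(-1*(-14)) = 1*14 = 14)
d*((-324 - u) + 1345) = 114*((-324 - 1*14) + 1345) = 114*((-324 - 14) + 1345) = 114*(-338 + 1345) = 114*1007 = 114798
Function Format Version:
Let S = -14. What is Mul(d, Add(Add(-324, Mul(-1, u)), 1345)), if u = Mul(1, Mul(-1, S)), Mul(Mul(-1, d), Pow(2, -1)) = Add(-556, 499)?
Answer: 114798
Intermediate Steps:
d = 114 (d = Mul(-2, Add(-556, 499)) = Mul(-2, -57) = 114)
u = 14 (u = Mul(1, Mul(-1, -14)) = Mul(1, 14) = 14)
Mul(d, Add(Add(-324, Mul(-1, u)), 1345)) = Mul(114, Add(Add(-324, Mul(-1, 14)), 1345)) = Mul(114, Add(Add(-324, -14), 1345)) = Mul(114, Add(-338, 1345)) = Mul(114, 1007) = 114798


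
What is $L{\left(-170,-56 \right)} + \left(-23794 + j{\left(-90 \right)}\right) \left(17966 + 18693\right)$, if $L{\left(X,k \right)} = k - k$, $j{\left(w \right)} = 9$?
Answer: $-871934315$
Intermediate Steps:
$L{\left(X,k \right)} = 0$
$L{\left(-170,-56 \right)} + \left(-23794 + j{\left(-90 \right)}\right) \left(17966 + 18693\right) = 0 + \left(-23794 + 9\right) \left(17966 + 18693\right) = 0 - 871934315 = -871934315$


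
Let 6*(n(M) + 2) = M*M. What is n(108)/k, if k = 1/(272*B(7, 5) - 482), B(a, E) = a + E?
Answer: 5402644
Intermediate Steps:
B(a, E) = E + a
n(M) = -2 + M²/6 (n(M) = -2 + (M*M)/6 = -2 + M²/6)
k = 1/2782 (k = 1/(272*(5 + 7) - 482) = 1/(272*12 - 482) = 1/(3264 - 482) = 1/2782 ≈ 0.00035945)
n(108)/k = (-2 + (⅙)*108²)/(1/2782) = (-2 + (⅙)*11664)*2782 = (-2 + 1944)*2782 = 1942*2782 = 5402644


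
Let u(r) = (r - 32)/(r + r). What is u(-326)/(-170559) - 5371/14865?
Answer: -99547419883/275509069470 ≈ -0.36132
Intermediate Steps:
u(r) = (-32 + r)/(2*r) (u(r) = (-32 + r)/((2*r)) = (-32 + r)*(1/(2*r)) = (-32 + r)/(2*r))
u(-326)/(-170559) - 5371/14865 = ((1/2)*(-32 - 326)/(-326))/(-170559) - 5371/14865 = ((1/2)*(-1/326)*(-358))*(-1/170559) - 5371*1/14865 = (179/326)*(-1/170559) - 5371/14865 = -179/55602234 - 5371/14865 = -99547419883/275509069470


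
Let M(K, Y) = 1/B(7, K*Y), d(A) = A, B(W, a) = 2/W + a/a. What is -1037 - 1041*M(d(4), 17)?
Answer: -5540/3 ≈ -1846.7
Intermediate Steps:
B(W, a) = 1 + 2/W (B(W, a) = 2/W + 1 = 1 + 2/W)
M(K, Y) = 7/9 (M(K, Y) = 1/((2 + 7)/7) = 1/((1/7)*9) = 1/(9/7) = 7/9)
-1037 - 1041*M(d(4), 17) = -1037 - 1041*7/9 = -1037 - 2429/3 = -5540/3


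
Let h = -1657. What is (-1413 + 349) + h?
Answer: -2721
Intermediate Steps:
(-1413 + 349) + h = (-1413 + 349) - 1657 = -1064 - 1657 = -2721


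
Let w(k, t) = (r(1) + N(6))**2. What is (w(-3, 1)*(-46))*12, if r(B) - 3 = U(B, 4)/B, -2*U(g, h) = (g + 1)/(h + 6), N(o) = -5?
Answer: -60858/25 ≈ -2434.3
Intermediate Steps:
U(g, h) = -(1 + g)/(2*(6 + h)) (U(g, h) = -(g + 1)/(2*(h + 6)) = -(1 + g)/(2*(6 + h)))
r(B) = 3 + (-1/20 - B/20)/B (r(B) = 3 + ((-1 - B)/(2*(6 + 4)))/B = 3 + ((1/2)*(-1 - B)/10)/B = 3 + ((1/2)*(1/10)*(-1 - B))/B = 3 + (-1/20 - B/20)/B)
w(k, t) = 441/100 (w(k, t) = ((1/20)*(-1 + 59*1)/1 - 5)**2 = ((1/20)*1*(-1 + 59) - 5)**2 = ((1/20)*1*58 - 5)**2 = (29/10 - 5)**2 = (-21/10)**2 = 441/100)
(w(-3, 1)*(-46))*12 = ((441/100)*(-46))*12 = -10143/50*12 = -60858/25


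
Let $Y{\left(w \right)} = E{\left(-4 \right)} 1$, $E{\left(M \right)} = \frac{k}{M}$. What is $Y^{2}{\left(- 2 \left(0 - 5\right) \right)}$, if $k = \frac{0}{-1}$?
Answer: $0$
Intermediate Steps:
$k = 0$ ($k = 0 \left(-1\right) = 0$)
$E{\left(M \right)} = 0$ ($E{\left(M \right)} = \frac{0}{M} = 0$)
$Y{\left(w \right)} = 0$ ($Y{\left(w \right)} = 0 \cdot 1 = 0$)
$Y^{2}{\left(- 2 \left(0 - 5\right) \right)} = 0^{2} = 0$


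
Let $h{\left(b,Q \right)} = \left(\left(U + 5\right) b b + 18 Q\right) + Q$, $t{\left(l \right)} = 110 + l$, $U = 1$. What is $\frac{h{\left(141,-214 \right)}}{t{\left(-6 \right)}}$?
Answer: $\frac{28805}{26} \approx 1107.9$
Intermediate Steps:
$h{\left(b,Q \right)} = 6 b^{2} + 19 Q$ ($h{\left(b,Q \right)} = \left(\left(1 + 5\right) b b + 18 Q\right) + Q = \left(6 b b + 18 Q\right) + Q = \left(6 b^{2} + 18 Q\right) + Q = 6 b^{2} + 19 Q$)
$\frac{h{\left(141,-214 \right)}}{t{\left(-6 \right)}} = \frac{6 \cdot 141^{2} + 19 \left(-214\right)}{110 - 6} = \frac{6 \cdot 19881 - 4066}{104} = \left(119286 - 4066\right) \frac{1}{104} = 115220 \cdot \frac{1}{104} = \frac{28805}{26}$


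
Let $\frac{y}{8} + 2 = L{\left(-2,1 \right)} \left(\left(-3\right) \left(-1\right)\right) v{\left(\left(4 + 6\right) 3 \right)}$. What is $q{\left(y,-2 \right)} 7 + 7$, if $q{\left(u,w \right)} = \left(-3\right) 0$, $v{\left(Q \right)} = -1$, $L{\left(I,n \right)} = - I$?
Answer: $7$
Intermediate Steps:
$y = -64$ ($y = -16 + 8 \left(-1\right) \left(-2\right) \left(\left(-3\right) \left(-1\right)\right) \left(-1\right) = -16 + 8 \cdot 2 \cdot 3 \left(-1\right) = -16 + 8 \cdot 6 \left(-1\right) = -16 + 8 \left(-6\right) = -16 - 48 = -64$)
$q{\left(u,w \right)} = 0$
$q{\left(y,-2 \right)} 7 + 7 = 0 \cdot 7 + 7 = 0 + 7 = 7$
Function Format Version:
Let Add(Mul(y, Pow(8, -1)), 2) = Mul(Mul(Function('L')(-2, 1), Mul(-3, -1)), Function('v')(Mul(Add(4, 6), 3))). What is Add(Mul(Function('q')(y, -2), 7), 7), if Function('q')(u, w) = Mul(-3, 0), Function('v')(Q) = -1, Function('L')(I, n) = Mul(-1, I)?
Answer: 7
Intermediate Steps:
y = -64 (y = Add(-16, Mul(8, Mul(Mul(Mul(-1, -2), Mul(-3, -1)), -1))) = Add(-16, Mul(8, Mul(Mul(2, 3), -1))) = Add(-16, Mul(8, Mul(6, -1))) = Add(-16, Mul(8, -6)) = Add(-16, -48) = -64)
Function('q')(u, w) = 0
Add(Mul(Function('q')(y, -2), 7), 7) = Add(Mul(0, 7), 7) = Add(0, 7) = 7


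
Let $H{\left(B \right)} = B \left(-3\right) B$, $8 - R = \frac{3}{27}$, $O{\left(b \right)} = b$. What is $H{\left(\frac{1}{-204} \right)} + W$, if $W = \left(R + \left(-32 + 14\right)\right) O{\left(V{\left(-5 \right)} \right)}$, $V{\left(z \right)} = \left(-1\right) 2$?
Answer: $\frac{841565}{41616} \approx 20.222$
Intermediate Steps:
$V{\left(z \right)} = -2$
$R = \frac{71}{9}$ ($R = 8 - \frac{3}{27} = 8 - 3 \cdot \frac{1}{27} = 8 - \frac{1}{9} = \frac{71}{9} \approx 7.8889$)
$W = \frac{182}{9}$ ($W = \left(\frac{71}{9} + \left(-32 + 14\right)\right) \left(-2\right) = \left(\frac{71}{9} - 18\right) \left(-2\right) = \left(- \frac{91}{9}\right) \left(-2\right) = \frac{182}{9} \approx 20.222$)
$H{\left(B \right)} = - 3 B^{2}$ ($H{\left(B \right)} = - 3 B B = - 3 B^{2}$)
$H{\left(\frac{1}{-204} \right)} + W = - 3 \left(\frac{1}{-204}\right)^{2} + \frac{182}{9} = - 3 \left(- \frac{1}{204}\right)^{2} + \frac{182}{9} = \left(-3\right) \frac{1}{41616} + \frac{182}{9} = - \frac{1}{13872} + \frac{182}{9} = \frac{841565}{41616}$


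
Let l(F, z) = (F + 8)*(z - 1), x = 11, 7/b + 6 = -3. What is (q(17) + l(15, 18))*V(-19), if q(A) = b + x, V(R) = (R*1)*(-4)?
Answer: 274436/9 ≈ 30493.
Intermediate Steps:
b = -7/9 (b = 7/(-6 - 3) = 7/(-9) = 7*(-⅑) = -7/9 ≈ -0.77778)
V(R) = -4*R (V(R) = R*(-4) = -4*R)
l(F, z) = (-1 + z)*(8 + F) (l(F, z) = (8 + F)*(-1 + z) = (-1 + z)*(8 + F))
q(A) = 92/9 (q(A) = -7/9 + 11 = 92/9)
(q(17) + l(15, 18))*V(-19) = (92/9 + (-8 - 1*15 + 8*18 + 15*18))*(-4*(-19)) = (92/9 + (-8 - 15 + 144 + 270))*76 = (92/9 + 391)*76 = (3611/9)*76 = 274436/9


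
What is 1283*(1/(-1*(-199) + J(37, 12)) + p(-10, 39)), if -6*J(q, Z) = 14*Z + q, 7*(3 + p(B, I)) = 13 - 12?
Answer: -25323854/6923 ≈ -3657.9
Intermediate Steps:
p(B, I) = -20/7 (p(B, I) = -3 + (13 - 12)/7 = -3 + (⅐)*1 = -3 + ⅐ = -20/7)
J(q, Z) = -7*Z/3 - q/6 (J(q, Z) = -(14*Z + q)/6 = -(q + 14*Z)/6 = -7*Z/3 - q/6)
1283*(1/(-1*(-199) + J(37, 12)) + p(-10, 39)) = 1283*(1/(-1*(-199) + (-7/3*12 - ⅙*37)) - 20/7) = 1283*(1/(199 + (-28 - 37/6)) - 20/7) = 1283*(1/(199 - 205/6) - 20/7) = 1283*(1/(989/6) - 20/7) = 1283*(6/989 - 20/7) = 1283*(-19738/6923) = -25323854/6923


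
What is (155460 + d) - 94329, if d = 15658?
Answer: 76789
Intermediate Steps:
(155460 + d) - 94329 = (155460 + 15658) - 94329 = 171118 - 94329 = 76789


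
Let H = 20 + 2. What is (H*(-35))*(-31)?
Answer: 23870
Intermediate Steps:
H = 22
(H*(-35))*(-31) = (22*(-35))*(-31) = -770*(-31) = 23870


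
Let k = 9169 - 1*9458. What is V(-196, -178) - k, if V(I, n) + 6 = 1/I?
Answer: 55467/196 ≈ 283.00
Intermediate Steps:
V(I, n) = -6 + 1/I
k = -289 (k = 9169 - 9458 = -289)
V(-196, -178) - k = (-6 + 1/(-196)) - 1*(-289) = (-6 - 1/196) + 289 = -1177/196 + 289 = 55467/196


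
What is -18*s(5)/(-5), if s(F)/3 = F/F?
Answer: 54/5 ≈ 10.800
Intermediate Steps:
s(F) = 3 (s(F) = 3*(F/F) = 3*1 = 3)
-18*s(5)/(-5) = -54/(-5) = -54*(-1)/5 = -18*(-⅗) = 54/5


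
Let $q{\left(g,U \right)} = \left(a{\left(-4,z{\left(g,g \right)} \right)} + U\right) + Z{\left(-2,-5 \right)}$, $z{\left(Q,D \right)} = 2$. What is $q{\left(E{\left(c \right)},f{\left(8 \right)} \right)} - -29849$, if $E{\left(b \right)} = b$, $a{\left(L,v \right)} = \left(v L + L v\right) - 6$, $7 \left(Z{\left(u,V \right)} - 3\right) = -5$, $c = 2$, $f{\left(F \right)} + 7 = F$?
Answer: $\frac{208812}{7} \approx 29830.0$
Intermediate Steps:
$f{\left(F \right)} = -7 + F$
$Z{\left(u,V \right)} = \frac{16}{7}$ ($Z{\left(u,V \right)} = 3 + \frac{1}{7} \left(-5\right) = 3 - \frac{5}{7} = \frac{16}{7}$)
$a{\left(L,v \right)} = -6 + 2 L v$ ($a{\left(L,v \right)} = \left(L v + L v\right) - 6 = 2 L v - 6 = -6 + 2 L v$)
$q{\left(g,U \right)} = - \frac{138}{7} + U$ ($q{\left(g,U \right)} = \left(\left(-6 + 2 \left(-4\right) 2\right) + U\right) + \frac{16}{7} = \left(\left(-6 - 16\right) + U\right) + \frac{16}{7} = \left(-22 + U\right) + \frac{16}{7} = - \frac{138}{7} + U$)
$q{\left(E{\left(c \right)},f{\left(8 \right)} \right)} - -29849 = \left(- \frac{138}{7} + \left(-7 + 8\right)\right) - -29849 = \left(- \frac{138}{7} + 1\right) + 29849 = - \frac{131}{7} + 29849 = \frac{208812}{7}$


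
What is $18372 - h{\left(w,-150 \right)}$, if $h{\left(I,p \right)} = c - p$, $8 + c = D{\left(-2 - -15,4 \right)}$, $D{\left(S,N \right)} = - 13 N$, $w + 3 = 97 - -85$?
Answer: $18282$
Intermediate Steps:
$w = 179$ ($w = -3 + \left(97 - -85\right) = -3 + \left(97 + 85\right) = -3 + 182 = 179$)
$c = -60$ ($c = -8 - 52 = -60$)
$h{\left(I,p \right)} = -60 - p$
$18372 - h{\left(w,-150 \right)} = 18372 - \left(-60 - -150\right) = 18372 - \left(-60 + 150\right) = 18372 - 90 = 18282$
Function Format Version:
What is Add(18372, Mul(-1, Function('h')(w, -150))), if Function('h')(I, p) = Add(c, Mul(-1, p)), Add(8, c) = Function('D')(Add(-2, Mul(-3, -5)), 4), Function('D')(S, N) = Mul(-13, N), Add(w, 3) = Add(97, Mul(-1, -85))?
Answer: 18282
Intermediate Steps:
w = 179 (w = Add(-3, Add(97, Mul(-1, -85))) = Add(-3, Add(97, 85)) = Add(-3, 182) = 179)
c = -60 (c = Add(-8, Mul(-13, 4)) = Add(-8, -52) = -60)
Function('h')(I, p) = Add(-60, Mul(-1, p))
Add(18372, Mul(-1, Function('h')(w, -150))) = Add(18372, Mul(-1, Add(-60, Mul(-1, -150)))) = Add(18372, Mul(-1, Add(-60, 150))) = Add(18372, Mul(-1, 90)) = Add(18372, -90) = 18282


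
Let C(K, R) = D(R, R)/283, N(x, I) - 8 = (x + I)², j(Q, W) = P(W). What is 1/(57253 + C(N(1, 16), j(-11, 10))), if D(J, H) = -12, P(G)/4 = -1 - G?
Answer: 283/16202587 ≈ 1.7466e-5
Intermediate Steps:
P(G) = -4 - 4*G (P(G) = 4*(-1 - G) = -4 - 4*G)
j(Q, W) = -4 - 4*W
N(x, I) = 8 + (I + x)² (N(x, I) = 8 + (x + I)² = 8 + (I + x)²)
C(K, R) = -12/283
1/(57253 + C(N(1, 16), j(-11, 10))) = 1/(57253 - 12/283) = 1/(16202587/283) = 283/16202587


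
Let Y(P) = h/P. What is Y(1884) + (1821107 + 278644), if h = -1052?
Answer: 988982458/471 ≈ 2.0998e+6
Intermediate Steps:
Y(P) = -1052/P
Y(1884) + (1821107 + 278644) = -1052/1884 + (1821107 + 278644) = -1052*1/1884 + 2099751 = -263/471 + 2099751 = 988982458/471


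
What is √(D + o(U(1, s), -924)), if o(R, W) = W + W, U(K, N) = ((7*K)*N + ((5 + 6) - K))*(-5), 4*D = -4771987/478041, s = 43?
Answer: I*√1691524682695419/956082 ≈ 43.017*I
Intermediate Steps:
D = -4771987/1912164 (D = (-4771987/478041)/4 = (-4771987*1/478041)/4 = (¼)*(-4771987/478041) = -4771987/1912164 ≈ -2.4956)
U(K, N) = -55 + 5*K - 35*K*N (U(K, N) = (7*K*N + (11 - K))*(-5) = (11 - K + 7*K*N)*(-5) = -55 + 5*K - 35*K*N)
o(R, W) = 2*W
√(D + o(U(1, s), -924)) = √(-4771987/1912164 + 2*(-924)) = √(-4771987/1912164 - 1848) = √(-3538451059/1912164) = I*√1691524682695419/956082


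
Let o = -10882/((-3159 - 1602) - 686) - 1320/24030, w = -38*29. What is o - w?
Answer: 4816554608/4363047 ≈ 1103.9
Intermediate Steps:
w = -1102
o = 8476814/4363047 (o = -10882/(-4761 - 686) - 1320*1/24030 = -10882/(-5447) - 44/801 = -10882*(-1/5447) - 44/801 = 10882/5447 - 44/801 = 8476814/4363047 ≈ 1.9429)
o - w = 8476814/4363047 - 1*(-1102) = 8476814/4363047 + 1102 = 4816554608/4363047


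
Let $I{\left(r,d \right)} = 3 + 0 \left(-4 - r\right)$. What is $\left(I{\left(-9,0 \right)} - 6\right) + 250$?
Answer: $247$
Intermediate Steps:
$I{\left(r,d \right)} = 3$ ($I{\left(r,d \right)} = 3 + 0 = 3$)
$\left(I{\left(-9,0 \right)} - 6\right) + 250 = \left(3 - 6\right) + 250 = -3 + 250 = 247$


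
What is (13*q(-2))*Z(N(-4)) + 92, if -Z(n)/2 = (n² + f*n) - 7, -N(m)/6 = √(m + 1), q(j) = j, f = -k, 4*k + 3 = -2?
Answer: -5888 - 390*I*√3 ≈ -5888.0 - 675.5*I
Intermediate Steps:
k = -5/4 (k = -¾ + (¼)*(-2) = -¾ - ½ = -5/4 ≈ -1.2500)
f = 5/4 (f = -1*(-5/4) = 5/4 ≈ 1.2500)
N(m) = -6*√(1 + m) (N(m) = -6*√(m + 1) = -6*√(1 + m))
Z(n) = 14 - 2*n² - 5*n/2 (Z(n) = -2*((n² + 5*n/4) - 7) = -2*(-7 + n² + 5*n/4) = 14 - 2*n² - 5*n/2)
(13*q(-2))*Z(N(-4)) + 92 = (13*(-2))*(14 - 2*(-6*√(1 - 4))² - (-15)*√(1 - 4)) + 92 = -26*(14 - 2*(-6*I*√3)² - (-15)*√(-3)) + 92 = -26*(14 - 2*(-6*I*√3)² - (-15)*I*√3) + 92 = -26*(14 - 2*(-108) + 15*I*√3) + 92 = -26*(14 + 216 + 15*I*√3) + 92 = -26*(230 + 15*I*√3) + 92 = (-5980 - 390*I*√3) + 92 = -5888 - 390*I*√3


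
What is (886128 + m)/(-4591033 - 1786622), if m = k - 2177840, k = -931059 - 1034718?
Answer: 3257489/6377655 ≈ 0.51077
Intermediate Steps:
k = -1965777
m = -4143617 (m = -1965777 - 2177840 = -4143617)
(886128 + m)/(-4591033 - 1786622) = (886128 - 4143617)/(-4591033 - 1786622) = -3257489/(-6377655) = -3257489*(-1/6377655) = 3257489/6377655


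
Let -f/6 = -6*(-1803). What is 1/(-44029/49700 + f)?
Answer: -49700/3225971629 ≈ -1.5406e-5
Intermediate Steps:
f = -64908 (f = -(-36)*(-1803) = -6*10818 = -64908)
1/(-44029/49700 + f) = 1/(-44029/49700 - 64908) = 1/(-3225971629/49700) = -49700/3225971629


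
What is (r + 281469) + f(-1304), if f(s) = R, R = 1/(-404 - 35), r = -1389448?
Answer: -486402782/439 ≈ -1.1080e+6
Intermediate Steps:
R = -1/439 (R = 1/(-439) = -1/439 ≈ -0.0022779)
f(s) = -1/439
(r + 281469) + f(-1304) = (-1389448 + 281469) - 1/439 = -1107979 - 1/439 = -486402782/439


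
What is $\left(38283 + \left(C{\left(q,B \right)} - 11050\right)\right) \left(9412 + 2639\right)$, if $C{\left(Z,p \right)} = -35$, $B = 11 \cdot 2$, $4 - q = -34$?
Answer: $327763098$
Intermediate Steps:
$q = 38$ ($q = 4 - -34 = 4 + 34 = 38$)
$B = 22$
$\left(38283 + \left(C{\left(q,B \right)} - 11050\right)\right) \left(9412 + 2639\right) = \left(38283 - 11085\right) \left(9412 + 2639\right) = \left(38283 - 11085\right) 12051 = 27198 \cdot 12051 = 327763098$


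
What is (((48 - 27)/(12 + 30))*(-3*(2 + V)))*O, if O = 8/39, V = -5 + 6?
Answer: -12/13 ≈ -0.92308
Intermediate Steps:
V = 1
O = 8/39 (O = 8*(1/39) = 8/39 ≈ 0.20513)
(((48 - 27)/(12 + 30))*(-3*(2 + V)))*O = (((48 - 27)/(12 + 30))*(-3*(2 + 1)))*(8/39) = ((21/42)*(-3*3))*(8/39) = ((21*(1/42))*(-9))*(8/39) = ((½)*(-9))*(8/39) = -9/2*8/39 = -12/13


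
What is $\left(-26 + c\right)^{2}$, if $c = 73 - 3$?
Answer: $1936$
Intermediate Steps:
$c = 70$ ($c = 73 - 3 = 70$)
$\left(-26 + c\right)^{2} = \left(-26 + 70\right)^{2} = 44^{2} = 1936$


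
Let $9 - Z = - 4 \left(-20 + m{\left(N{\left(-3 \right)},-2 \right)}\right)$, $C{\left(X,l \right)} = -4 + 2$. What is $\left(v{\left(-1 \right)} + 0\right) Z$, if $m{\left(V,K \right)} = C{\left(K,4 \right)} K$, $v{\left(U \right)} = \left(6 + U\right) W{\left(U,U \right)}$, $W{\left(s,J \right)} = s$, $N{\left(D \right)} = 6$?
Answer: $275$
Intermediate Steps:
$C{\left(X,l \right)} = -2$
$v{\left(U \right)} = U \left(6 + U\right)$ ($v{\left(U \right)} = \left(6 + U\right) U = U \left(6 + U\right)$)
$m{\left(V,K \right)} = - 2 K$
$Z = -55$ ($Z = 9 - - 4 \left(-20 - -4\right) = 9 - - 4 \left(-20 + 4\right) = 9 - \left(-4\right) \left(-16\right) = 9 - 64 = -55$)
$\left(v{\left(-1 \right)} + 0\right) Z = \left(- (6 - 1) + 0\right) \left(-55\right) = \left(\left(-1\right) 5 + 0\right) \left(-55\right) = \left(-5 + 0\right) \left(-55\right) = \left(-5\right) \left(-55\right) = 275$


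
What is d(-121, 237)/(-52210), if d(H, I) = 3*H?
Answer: 363/52210 ≈ 0.0069527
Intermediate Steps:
d(-121, 237)/(-52210) = (3*(-121))/(-52210) = -363*(-1/52210) = 363/52210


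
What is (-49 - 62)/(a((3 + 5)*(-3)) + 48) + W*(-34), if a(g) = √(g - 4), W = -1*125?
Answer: 2476418/583 + 111*I*√7/1166 ≈ 4247.7 + 0.25187*I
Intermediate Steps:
W = -125
a(g) = √(-4 + g)
(-49 - 62)/(a((3 + 5)*(-3)) + 48) + W*(-34) = (-49 - 62)/(√(-4 + (3 + 5)*(-3)) + 48) - 125*(-34) = -111/(√(-4 + 8*(-3)) + 48) + 4250 = -111/(√(-4 - 24) + 48) + 4250 = -111/(√(-28) + 48) + 4250 = -111/(2*I*√7 + 48) + 4250 = -111/(48 + 2*I*√7) + 4250 = 4250 - 111/(48 + 2*I*√7)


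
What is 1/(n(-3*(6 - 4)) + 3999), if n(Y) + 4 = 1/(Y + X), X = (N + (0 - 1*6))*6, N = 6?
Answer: 6/23969 ≈ 0.00025032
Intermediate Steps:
X = 0 (X = (6 + (0 - 1*6))*6 = (6 + (0 - 6))*6 = (6 - 6)*6 = 0*6 = 0)
n(Y) = -4 + 1/Y (n(Y) = -4 + 1/(Y + 0) = -4 + 1/Y)
1/(n(-3*(6 - 4)) + 3999) = 1/((-4 + 1/(-3*(6 - 4))) + 3999) = 1/((-4 + 1/(-3*2)) + 3999) = 1/((-4 + 1/(-6)) + 3999) = 1/((-4 - 1/6) + 3999) = 1/(-25/6 + 3999) = 1/(23969/6) = 6/23969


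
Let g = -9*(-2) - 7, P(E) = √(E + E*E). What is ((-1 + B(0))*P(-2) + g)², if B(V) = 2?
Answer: (11 + √2)² ≈ 154.11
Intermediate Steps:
P(E) = √(E + E²)
g = 11 (g = 18 - 7 = 11)
((-1 + B(0))*P(-2) + g)² = ((-1 + 2)*√(-2*(1 - 2)) + 11)² = (1*√(-2*(-1)) + 11)² = (1*√2 + 11)² = (√2 + 11)² = (11 + √2)²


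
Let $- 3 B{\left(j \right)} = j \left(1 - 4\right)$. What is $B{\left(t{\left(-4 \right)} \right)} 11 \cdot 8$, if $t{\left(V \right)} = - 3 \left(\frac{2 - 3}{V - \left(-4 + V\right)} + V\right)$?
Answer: $1122$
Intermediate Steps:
$t{\left(V \right)} = \frac{3}{4} - 3 V$ ($t{\left(V \right)} = - 3 \left(- \frac{1}{4} + V\right) = \frac{3}{4} - 3 V$)
$B{\left(j \right)} = j$ ($B{\left(j \right)} = - \frac{j \left(1 - 4\right)}{3} = - \frac{j \left(-3\right)}{3} = - \frac{\left(-3\right) j}{3} = j$)
$B{\left(t{\left(-4 \right)} \right)} 11 \cdot 8 = \left(\frac{3}{4} - -12\right) 11 \cdot 8 = \left(\frac{3}{4} + 12\right) 11 \cdot 8 = \frac{51}{4} \cdot 11 \cdot 8 = \frac{561}{4} \cdot 8 = 1122$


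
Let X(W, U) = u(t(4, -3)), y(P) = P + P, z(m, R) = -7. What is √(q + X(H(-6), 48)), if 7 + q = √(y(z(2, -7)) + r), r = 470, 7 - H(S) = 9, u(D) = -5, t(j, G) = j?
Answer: √(-12 + 2*√114) ≈ 3.0585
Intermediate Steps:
H(S) = -2 (H(S) = 7 - 1*9 = 7 - 9 = -2)
y(P) = 2*P
X(W, U) = -5
q = -7 + 2*√114 (q = -7 + √(2*(-7) + 470) = -7 + √(-14 + 470) = -7 + √456 = -7 + 2*√114 ≈ 14.354)
√(q + X(H(-6), 48)) = √((-7 + 2*√114) - 5) = √(-12 + 2*√114)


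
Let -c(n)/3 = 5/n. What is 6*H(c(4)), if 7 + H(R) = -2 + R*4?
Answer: -144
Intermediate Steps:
c(n) = -15/n
H(R) = -9 + 4*R (H(R) = -7 + (-2 + R*4) = -7 + (-2 + 4*R) = -9 + 4*R)
6*H(c(4)) = 6*(-9 + 4*(-15/4)) = 6*(-9 - 15) = 6*(-24) = -144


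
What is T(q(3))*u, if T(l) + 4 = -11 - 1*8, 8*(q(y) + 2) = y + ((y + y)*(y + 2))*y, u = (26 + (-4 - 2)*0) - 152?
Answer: 2898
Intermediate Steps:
u = -126 (u = (26 - 6*0) - 152 = (26 + 0) - 152 = 26 - 152 = -126)
q(y) = -2 + y/8 + y**2*(2 + y)/4 (q(y) = -2 + (y + ((y + y)*(y + 2))*y)/8 = -2 + (y + ((2*y)*(2 + y))*y)/8 = -2 + (y + (2*y*(2 + y))*y)/8 = -2 + (y + 2*y**2*(2 + y))/8 = -2 + (y/8 + y**2*(2 + y)/4) = -2 + y/8 + y**2*(2 + y)/4)
T(l) = -23 (T(l) = -4 + (-11 - 1*8) = -4 + (-11 - 8) = -4 - 19 = -23)
T(q(3))*u = -23*(-126) = 2898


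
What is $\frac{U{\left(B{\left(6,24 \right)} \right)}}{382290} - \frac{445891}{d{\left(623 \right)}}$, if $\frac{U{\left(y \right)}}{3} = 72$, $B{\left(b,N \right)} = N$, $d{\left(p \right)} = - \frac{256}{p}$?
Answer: $\frac{17699395784711}{16311040} \approx 1.0851 \cdot 10^{6}$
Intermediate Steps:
$U{\left(y \right)} = 216$ ($U{\left(y \right)} = 3 \cdot 72 = 216$)
$\frac{U{\left(B{\left(6,24 \right)} \right)}}{382290} - \frac{445891}{d{\left(623 \right)}} = \frac{216}{382290} - \frac{445891}{\left(-256\right) \frac{1}{623}} = 216 \cdot \frac{1}{382290} - \frac{445891}{\left(-256\right) \frac{1}{623}} = \frac{36}{63715} - \frac{445891}{- \frac{256}{623}} = \frac{36}{63715} - - \frac{277790093}{256} = \frac{36}{63715} + \frac{277790093}{256} = \frac{17699395784711}{16311040}$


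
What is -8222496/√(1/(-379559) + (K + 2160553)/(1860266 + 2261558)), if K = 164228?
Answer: -32889984*√510530112149607631270/67875956135 ≈ -1.0949e+7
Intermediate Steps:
-8222496/√(1/(-379559) + (K + 2160553)/(1860266 + 2261558)) = -8222496/√(1/(-379559) + (164228 + 2160553)/(1860266 + 2261558)) = -8222496/√(-1/379559 + 2324781/4121824) = -8222496*4*√510530112149607631270/67875956135 = -32889984*√510530112149607631270/67875956135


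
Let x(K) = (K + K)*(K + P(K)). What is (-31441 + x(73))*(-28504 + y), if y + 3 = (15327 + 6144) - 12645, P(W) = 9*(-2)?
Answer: 460751891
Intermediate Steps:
P(W) = -18
y = 8823 (y = -3 + ((15327 + 6144) - 12645) = -3 + (21471 - 12645) = -3 + 8826 = 8823)
x(K) = 2*K*(-18 + K) (x(K) = (K + K)*(K - 18) = (2*K)*(-18 + K) = 2*K*(-18 + K))
(-31441 + x(73))*(-28504 + y) = (-31441 + 2*73*(-18 + 73))*(-28504 + 8823) = (-31441 + 2*73*55)*(-19681) = (-31441 + 8030)*(-19681) = -23411*(-19681) = 460751891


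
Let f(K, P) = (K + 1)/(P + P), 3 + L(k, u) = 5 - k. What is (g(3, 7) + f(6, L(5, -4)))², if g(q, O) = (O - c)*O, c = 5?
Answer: 5929/36 ≈ 164.69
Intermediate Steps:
L(k, u) = 2 - k (L(k, u) = -3 + (5 - k) = 2 - k)
f(K, P) = (1 + K)/(2*P) (f(K, P) = (1 + K)/((2*P)) = (1 + K)*(1/(2*P)) = (1 + K)/(2*P))
g(q, O) = O*(-5 + O) (g(q, O) = (O - 1*5)*O = (O - 5)*O = (-5 + O)*O = O*(-5 + O))
(g(3, 7) + f(6, L(5, -4)))² = (7*(-5 + 7) + (1 + 6)/(2*(2 - 1*5)))² = (7*2 + (½)*7/(2 - 5))² = (14 + (½)*7/(-3))² = (14 + (½)*(-⅓)*7)² = (14 - 7/6)² = (77/6)² = 5929/36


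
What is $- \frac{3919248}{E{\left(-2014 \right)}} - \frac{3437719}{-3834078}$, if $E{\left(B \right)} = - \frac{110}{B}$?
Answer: $- \frac{15131889262002863}{210874290} \approx -7.1758 \cdot 10^{7}$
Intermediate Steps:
$- \frac{3919248}{E{\left(-2014 \right)}} - \frac{3437719}{-3834078} = - \frac{3919248}{\left(-110\right) \frac{1}{-2014}} - \frac{3437719}{-3834078} = - \frac{3919248}{\left(-110\right) \left(- \frac{1}{2014}\right)} - - \frac{3437719}{3834078} = - \frac{3919248}{\frac{55}{1007}} + \frac{3437719}{3834078} = \left(-3919248\right) \frac{1007}{55} + \frac{3437719}{3834078} = - \frac{3946682736}{55} + \frac{3437719}{3834078} = - \frac{15131889262002863}{210874290}$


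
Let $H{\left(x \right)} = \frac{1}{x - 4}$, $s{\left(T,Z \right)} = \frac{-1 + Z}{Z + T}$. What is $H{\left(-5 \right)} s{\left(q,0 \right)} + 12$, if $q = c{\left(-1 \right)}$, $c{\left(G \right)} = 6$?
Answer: $\frac{649}{54} \approx 12.019$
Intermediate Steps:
$q = 6$
$s{\left(T,Z \right)} = \frac{-1 + Z}{T + Z}$
$H{\left(x \right)} = \frac{1}{-4 + x}$
$H{\left(-5 \right)} s{\left(q,0 \right)} + 12 = \frac{\frac{1}{6 + 0} \left(-1 + 0\right)}{-4 - 5} + 12 = \frac{\frac{1}{6} \left(-1\right)}{-9} + 12 = - \frac{\frac{1}{6} \left(-1\right)}{9} + 12 = \left(- \frac{1}{9}\right) \left(- \frac{1}{6}\right) + 12 = \frac{1}{54} + 12 = \frac{649}{54}$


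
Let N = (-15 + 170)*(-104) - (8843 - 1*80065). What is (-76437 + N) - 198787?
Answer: -220122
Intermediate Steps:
N = 55102 (N = 155*(-104) - (8843 - 80065) = -16120 - 1*(-71222) = -16120 + 71222 = 55102)
(-76437 + N) - 198787 = (-76437 + 55102) - 198787 = -21335 - 198787 = -220122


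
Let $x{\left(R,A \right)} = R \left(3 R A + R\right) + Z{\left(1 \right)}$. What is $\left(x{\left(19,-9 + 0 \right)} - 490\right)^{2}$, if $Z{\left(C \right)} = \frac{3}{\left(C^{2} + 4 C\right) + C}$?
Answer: $\frac{390102001}{4} \approx 9.7526 \cdot 10^{7}$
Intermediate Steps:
$Z{\left(C \right)} = \frac{3}{C^{2} + 5 C}$
$x{\left(R,A \right)} = \frac{1}{2} + R \left(R + 3 A R\right)$ ($x{\left(R,A \right)} = R \left(3 R A + R\right) + \frac{3}{1 \left(5 + 1\right)} = R \left(3 A R + R\right) + 3 \cdot 1 \cdot \frac{1}{6} = R \left(R + 3 A R\right) + 3 \cdot 1 \cdot \frac{1}{6} = R \left(R + 3 A R\right) + \frac{1}{2} = \frac{1}{2} + R \left(R + 3 A R\right)$)
$\left(x{\left(19,-9 + 0 \right)} - 490\right)^{2} = \left(\left(\frac{1}{2} + 19^{2} + 3 \left(-9 + 0\right) 19^{2}\right) - 490\right)^{2} = \left(\left(\frac{1}{2} + 361 + 3 \left(-9\right) 361\right) - 490\right)^{2} = \left(\left(\frac{1}{2} + 361 - 9747\right) - 490\right)^{2} = \left(- \frac{18771}{2} - 490\right)^{2} = \left(- \frac{19751}{2}\right)^{2} = \frac{390102001}{4}$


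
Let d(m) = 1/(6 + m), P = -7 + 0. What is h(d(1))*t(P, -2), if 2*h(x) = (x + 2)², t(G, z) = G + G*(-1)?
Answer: 0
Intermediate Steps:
P = -7
t(G, z) = 0 (t(G, z) = G - G = 0)
h(x) = (2 + x)²/2 (h(x) = (x + 2)²/2 = (2 + x)²/2)
h(d(1))*t(P, -2) = ((2 + 1/(6 + 1))²/2)*0 = ((2 + 1/7)²/2)*0 = ((2 + ⅐)²/2)*0 = ((15/7)²/2)*0 = ((½)*(225/49))*0 = (225/98)*0 = 0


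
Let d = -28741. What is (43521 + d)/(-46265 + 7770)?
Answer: -2956/7699 ≈ -0.38395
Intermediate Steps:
(43521 + d)/(-46265 + 7770) = (43521 - 28741)/(-46265 + 7770) = 14780/(-38495) = 14780*(-1/38495) = -2956/7699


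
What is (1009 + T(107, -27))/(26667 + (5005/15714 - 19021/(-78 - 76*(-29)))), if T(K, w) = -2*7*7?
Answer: 7608663801/222650480156 ≈ 0.034173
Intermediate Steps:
T(K, w) = -98 (T(K, w) = -14*7 = -98)
(1009 + T(107, -27))/(26667 + (5005/15714 - 19021/(-78 - 76*(-29)))) = (1009 - 98)/(26667 + (5005/15714 - 19021/(-78 - 76*(-29)))) = 911/(26667 + (5005*(1/15714) - 19021/(-78 + 2204))) = 911/(26667 + (5005/15714 - 19021/2126)) = 911/(26667 - 72063841/8351991) = 911/(222650480156/8351991) = 911*(8351991/222650480156) = 7608663801/222650480156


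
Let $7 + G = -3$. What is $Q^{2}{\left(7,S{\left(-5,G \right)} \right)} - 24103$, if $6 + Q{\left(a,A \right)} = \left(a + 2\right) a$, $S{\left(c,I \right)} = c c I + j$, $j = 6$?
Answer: $-20854$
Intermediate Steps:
$G = -10$ ($G = -7 - 3 = -10$)
$S{\left(c,I \right)} = 6 + I c^{2}$ ($S{\left(c,I \right)} = c c I + 6 = c^{2} I + 6 = I c^{2} + 6 = 6 + I c^{2}$)
$Q{\left(a,A \right)} = -6 + a \left(2 + a\right)$ ($Q{\left(a,A \right)} = -6 + \left(a + 2\right) a = -6 + \left(2 + a\right) a = -6 + a \left(2 + a\right)$)
$Q^{2}{\left(7,S{\left(-5,G \right)} \right)} - 24103 = \left(-6 + 7^{2} + 2 \cdot 7\right)^{2} - 24103 = \left(-6 + 49 + 14\right)^{2} - 24103 = 57^{2} - 24103 = 3249 - 24103 = -20854$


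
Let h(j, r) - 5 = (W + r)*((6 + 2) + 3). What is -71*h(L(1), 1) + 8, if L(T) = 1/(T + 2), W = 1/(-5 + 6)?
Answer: -1909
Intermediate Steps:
W = 1 (W = 1/1 = 1)
L(T) = 1/(2 + T)
h(j, r) = 16 + 11*r (h(j, r) = 5 + (1 + r)*((6 + 2) + 3) = 5 + (1 + r)*(8 + 3) = 5 + (1 + r)*11 = 5 + (11 + 11*r) = 16 + 11*r)
-71*h(L(1), 1) + 8 = -71*(16 + 11*1) + 8 = -71*(16 + 11) + 8 = -71*27 + 8 = -1917 + 8 = -1909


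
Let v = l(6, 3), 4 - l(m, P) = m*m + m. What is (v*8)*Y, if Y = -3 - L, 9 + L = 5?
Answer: -304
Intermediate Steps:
l(m, P) = 4 - m - m² (l(m, P) = 4 - (m*m + m) = 4 - (m² + m) = 4 - (m + m²) = 4 + (-m - m²) = 4 - m - m²)
v = -38 (v = 4 - 1*6 - 1*6² = 4 - 6 - 1*36 = 4 - 6 - 36 = -38)
L = -4 (L = -9 + 5 = -4)
Y = 1 (Y = -3 - 1*(-4) = -3 + 4 = 1)
(v*8)*Y = -38*8*1 = -304*1 = -304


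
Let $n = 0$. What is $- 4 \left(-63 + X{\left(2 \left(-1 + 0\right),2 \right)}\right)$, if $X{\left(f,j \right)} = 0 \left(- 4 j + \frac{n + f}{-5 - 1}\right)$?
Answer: $252$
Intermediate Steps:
$X{\left(f,j \right)} = 0$ ($X{\left(f,j \right)} = 0 \left(- 4 j + \frac{0 + f}{-5 - 1}\right) = 0 \left(- 4 j + \frac{f}{-6}\right) = 0 \left(- 4 j + f \left(- \frac{1}{6}\right)\right) = 0 \left(- 4 j - \frac{f}{6}\right) = 0$)
$- 4 \left(-63 + X{\left(2 \left(-1 + 0\right),2 \right)}\right) = - 4 \left(-63 + 0\right) = \left(-4\right) \left(-63\right) = 252$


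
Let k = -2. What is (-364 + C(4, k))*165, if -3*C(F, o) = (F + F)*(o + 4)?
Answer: -60940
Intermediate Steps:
C(F, o) = -2*F*(4 + o)/3 (C(F, o) = -(F + F)*(o + 4)/3 = -2*F*(4 + o)/3)
(-364 + C(4, k))*165 = (-364 - ⅔*4*(4 - 2))*165 = (-364 - ⅔*4*2)*165 = (-364 - 16/3)*165 = -1108/3*165 = -60940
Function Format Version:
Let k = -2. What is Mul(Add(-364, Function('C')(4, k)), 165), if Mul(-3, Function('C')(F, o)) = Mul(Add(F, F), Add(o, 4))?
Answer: -60940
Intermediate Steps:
Function('C')(F, o) = Mul(Rational(-2, 3), F, Add(4, o)) (Function('C')(F, o) = Mul(Rational(-1, 3), Mul(Add(F, F), Add(o, 4))) = Mul(Rational(-1, 3), Mul(Mul(2, F), Add(4, o))) = Mul(Rational(-1, 3), Mul(2, F, Add(4, o))) = Mul(Rational(-2, 3), F, Add(4, o)))
Mul(Add(-364, Function('C')(4, k)), 165) = Mul(Add(-364, Mul(Rational(-2, 3), 4, Add(4, -2))), 165) = Mul(Add(-364, Mul(Rational(-2, 3), 4, 2)), 165) = Mul(Add(-364, Rational(-16, 3)), 165) = Mul(Rational(-1108, 3), 165) = -60940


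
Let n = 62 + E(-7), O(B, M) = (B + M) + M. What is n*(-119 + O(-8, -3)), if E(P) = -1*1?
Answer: -8113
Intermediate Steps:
O(B, M) = B + 2*M
E(P) = -1
n = 61 (n = 62 - 1 = 61)
n*(-119 + O(-8, -3)) = 61*(-119 + (-8 + 2*(-3))) = 61*(-119 + (-8 - 6)) = 61*(-119 - 14) = 61*(-133) = -8113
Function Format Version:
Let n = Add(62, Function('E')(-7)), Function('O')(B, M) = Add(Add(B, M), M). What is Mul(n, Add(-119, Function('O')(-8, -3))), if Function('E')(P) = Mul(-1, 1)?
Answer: -8113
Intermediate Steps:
Function('O')(B, M) = Add(B, Mul(2, M))
Function('E')(P) = -1
n = 61 (n = Add(62, -1) = 61)
Mul(n, Add(-119, Function('O')(-8, -3))) = Mul(61, Add(-119, Add(-8, Mul(2, -3)))) = Mul(61, Add(-119, Add(-8, -6))) = Mul(61, Add(-119, -14)) = Mul(61, -133) = -8113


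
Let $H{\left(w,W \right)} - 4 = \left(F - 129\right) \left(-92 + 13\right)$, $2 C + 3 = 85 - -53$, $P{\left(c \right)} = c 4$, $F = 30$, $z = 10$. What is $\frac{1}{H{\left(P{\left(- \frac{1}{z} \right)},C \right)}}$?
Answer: $\frac{1}{7825} \approx 0.0001278$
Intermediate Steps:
$P{\left(c \right)} = 4 c$
$C = \frac{135}{2}$ ($C = - \frac{3}{2} + \frac{85 - -53}{2} = - \frac{3}{2} + \frac{85 + 53}{2} = - \frac{3}{2} + \frac{1}{2} \cdot 138 = - \frac{3}{2} + 69 = \frac{135}{2} \approx 67.5$)
$H{\left(w,W \right)} = 7825$ ($H{\left(w,W \right)} = 4 + \left(30 - 129\right) \left(-92 + 13\right) = 4 - -7821 = 4 + 7821 = 7825$)
$\frac{1}{H{\left(P{\left(- \frac{1}{z} \right)},C \right)}} = \frac{1}{7825}$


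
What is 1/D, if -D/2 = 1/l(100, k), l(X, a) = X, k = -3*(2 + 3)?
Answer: -50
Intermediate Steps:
k = -15 (k = -3*5 = -15)
D = -1/50 (D = -2/100 = -2*1/100 = -1/50 ≈ -0.020000)
1/D = 1/(-1/50) = -50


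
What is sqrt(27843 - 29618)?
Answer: 5*I*sqrt(71) ≈ 42.131*I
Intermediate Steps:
sqrt(27843 - 29618) = sqrt(-1775) = 5*I*sqrt(71)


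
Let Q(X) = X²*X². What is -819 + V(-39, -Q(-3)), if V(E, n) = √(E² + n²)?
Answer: -819 + 3*√898 ≈ -729.10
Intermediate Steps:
Q(X) = X⁴
-819 + V(-39, -Q(-3)) = -819 + √((-39)² + (-1*(-3)⁴)²) = -819 + √(1521 + (-1*81)²) = -819 + √(1521 + (-81)²) = -819 + √(1521 + 6561) = -819 + √8082 = -819 + 3*√898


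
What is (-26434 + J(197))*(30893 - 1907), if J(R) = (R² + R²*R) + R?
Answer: 221973193770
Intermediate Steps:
J(R) = R + R² + R³ (J(R) = (R² + R³) + R = R + R² + R³)
(-26434 + J(197))*(30893 - 1907) = (-26434 + 197*(1 + 197 + 197²))*(30893 - 1907) = (-26434 + 197*(1 + 197 + 38809))*28986 = (-26434 + 197*39007)*28986 = (-26434 + 7684379)*28986 = 7657945*28986 = 221973193770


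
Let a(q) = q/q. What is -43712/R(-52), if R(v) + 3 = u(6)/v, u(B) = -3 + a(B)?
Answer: 1136512/77 ≈ 14760.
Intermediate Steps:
a(q) = 1
u(B) = -2 (u(B) = -3 + 1 = -2)
R(v) = -3 - 2/v
-43712/R(-52) = -43712/(-3 - 2/(-52)) = -43712/(-3 - 2*(-1/52)) = -43712/(-3 + 1/26) = -43712/(-77/26) = -43712*(-26/77) = 1136512/77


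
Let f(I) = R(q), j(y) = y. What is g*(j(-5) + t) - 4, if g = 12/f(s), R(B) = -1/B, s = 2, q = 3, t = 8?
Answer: -112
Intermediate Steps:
f(I) = -1/3
g = -36 (g = 12/(-1/3) = 12*(-3) = -36)
g*(j(-5) + t) - 4 = -36*(-5 + 8) - 4 = -36*3 - 4 = -108 - 4 = -112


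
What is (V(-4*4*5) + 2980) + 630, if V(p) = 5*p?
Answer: 3210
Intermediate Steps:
(V(-4*4*5) + 2980) + 630 = (5*(-4*4*5) + 2980) + 630 = (5*(-16*5) + 2980) + 630 = (5*(-80) + 2980) + 630 = (-400 + 2980) + 630 = 2580 + 630 = 3210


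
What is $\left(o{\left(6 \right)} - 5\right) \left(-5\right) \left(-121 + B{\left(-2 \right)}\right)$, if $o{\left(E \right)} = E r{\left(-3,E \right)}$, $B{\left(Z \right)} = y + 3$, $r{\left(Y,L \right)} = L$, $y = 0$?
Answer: $18290$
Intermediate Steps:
$B{\left(Z \right)} = 3$ ($B{\left(Z \right)} = 0 + 3 = 3$)
$o{\left(E \right)} = E^{2}$ ($o{\left(E \right)} = E E = E^{2}$)
$\left(o{\left(6 \right)} - 5\right) \left(-5\right) \left(-121 + B{\left(-2 \right)}\right) = \left(6^{2} - 5\right) \left(-5\right) \left(-121 + 3\right) = \left(36 - 5\right) \left(-5\right) \left(-118\right) = 31 \left(-5\right) \left(-118\right) = \left(-155\right) \left(-118\right) = 18290$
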